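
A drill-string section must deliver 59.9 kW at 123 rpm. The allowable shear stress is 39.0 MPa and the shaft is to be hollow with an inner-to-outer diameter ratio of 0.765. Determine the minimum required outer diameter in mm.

97.4 mm

ω = 2π·123/60 = 12.88 rad/s, so T = P/ω = 59.9×10³ / 12.88 = 4650 N·m.
For a hollow shaft with d_i/d_o = 0.765: τ_max = 16T/(π d_o³ (1−k⁴)), so d_o = [16T/(π τ_allow (1−k⁴))]^(1/3) = [16·4650/(π·3.90×10^7·0.6575)]^(1/3) = 0.09739 m.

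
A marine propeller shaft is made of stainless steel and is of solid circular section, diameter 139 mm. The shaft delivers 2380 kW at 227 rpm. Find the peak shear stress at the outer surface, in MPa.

ω = 2π·227/60 = 23.77 rad/s, so T = P/ω = 2380×10³ / 23.77 = 100100 N·m.
J = πd⁴/32 = π(0.139)⁴/32 = 3.665×10^-5 m⁴.
τ_max = T·r/J = 100100 × 0.0695 / 3.665×10^-5 = 1.899×10^8 Pa.

190 MPa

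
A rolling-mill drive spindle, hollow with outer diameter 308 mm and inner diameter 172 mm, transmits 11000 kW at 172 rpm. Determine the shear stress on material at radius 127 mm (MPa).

ω = 2π·172/60 = 18.01 rad/s, so T = P/ω = 11000×10³ / 18.01 = 610700 N·m.
J = π(d_o⁴ − d_i⁴)/32 = π(0.308⁴ − 0.172⁴)/32 = 7.976×10^-4 m⁴.
Shear stress varies linearly with radius: τ = T·r/J = 610700 × 0.127 / 7.976×10^-4 = 9.725×10^7 Pa.

97.2 MPa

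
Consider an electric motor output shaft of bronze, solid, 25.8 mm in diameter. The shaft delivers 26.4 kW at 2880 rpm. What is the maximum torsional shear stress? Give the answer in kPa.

ω = 2π·2880/60 = 301.6 rad/s, so T = P/ω = 26.4×10³ / 301.6 = 87.54 N·m.
J = πd⁴/32 = π(0.0258)⁴/32 = 4.350×10^-8 m⁴.
τ_max = T·r/J = 87.54 × 0.0129 / 4.350×10^-8 = 2.596×10^7 Pa.

26000 kPa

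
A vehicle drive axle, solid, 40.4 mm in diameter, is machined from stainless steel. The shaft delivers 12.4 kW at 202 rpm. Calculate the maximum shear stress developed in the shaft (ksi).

ω = 2π·202/60 = 21.15 rad/s, so T = P/ω = 12.4×10³ / 21.15 = 586.2 N·m.
J = πd⁴/32 = π(0.0404)⁴/32 = 2.615×10^-7 m⁴.
τ_max = T·r/J = 586.2 × 0.0202 / 2.615×10^-7 = 4.528×10^7 Pa.

6.57 ksi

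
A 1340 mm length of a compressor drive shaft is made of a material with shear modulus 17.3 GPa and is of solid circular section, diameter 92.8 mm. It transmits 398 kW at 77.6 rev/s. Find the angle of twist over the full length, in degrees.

ω = 2π·77.6 = 487.6 rad/s, so T = P/ω = 398×10³ / 487.6 = 816.3 N·m.
J = πd⁴/32 = π(0.0928)⁴/32 = 7.281×10^-6 m⁴.
θ = T·L/(G·J) = 816.3 × 1.34 / (17.3×10⁹ × 7.281×10^-6) = 8.684×10^-3 rad.

0.498°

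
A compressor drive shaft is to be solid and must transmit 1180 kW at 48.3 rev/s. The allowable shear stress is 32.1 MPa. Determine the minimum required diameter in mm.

ω = 2π·48.3 = 303.5 rad/s, so T = P/ω = 1180×10³ / 303.5 = 3888 N·m.
For a solid shaft τ_max = 16T/(πd³), so d = (16T/(π τ_allow))^(1/3) = (16·3888/(π·3.21×10^7))^(1/3) = 0.08513 m.

85.1 mm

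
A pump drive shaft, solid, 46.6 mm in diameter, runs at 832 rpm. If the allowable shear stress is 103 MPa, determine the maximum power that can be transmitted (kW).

178 kW

J = πd⁴/32 = π(0.0466)⁴/32 = 4.630×10^-7 m⁴.
T_max = τ_allow·J/r = 1.03×10^8 × 4.630×10^-7 / 0.0233 = 2047 N·m.
ω = 2π·832/60 = 87.13 rad/s, so P_max = T_max·ω = 1.783×10^5 W.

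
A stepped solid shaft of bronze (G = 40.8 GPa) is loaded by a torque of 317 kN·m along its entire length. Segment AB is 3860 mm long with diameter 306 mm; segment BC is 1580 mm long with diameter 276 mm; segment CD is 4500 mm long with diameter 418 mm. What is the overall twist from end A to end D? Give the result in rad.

J_AB = π(0.306)⁴/32 = 8.61×10^-4 m⁴; J_BC = π(0.276)⁴/32 = 5.70×10^-4 m⁴; J_CD = π(0.418)⁴/32 = 3.00×10^-3 m⁴.
θ = (T/G)·Σ L_i/J_i = (317000/40.8×10⁹)·(3.86/8.61×10^-4 + 1.58/5.70×10^-4 + 4.50/3.00×10^-3) = 0.06806 rad.

0.0681 rad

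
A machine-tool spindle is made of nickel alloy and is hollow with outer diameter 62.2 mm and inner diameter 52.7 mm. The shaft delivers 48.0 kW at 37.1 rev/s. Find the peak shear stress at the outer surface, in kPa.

ω = 2π·37.1 = 233.1 rad/s, so T = P/ω = 48.0×10³ / 233.1 = 205.9 N·m.
J = π(d_o⁴ − d_i⁴)/32 = π(0.0622⁴ − 0.0527⁴)/32 = 7.122×10^-7 m⁴.
τ_max = T·r/J = 205.9 × 0.0311 / 7.122×10^-7 = 8.992×10^6 Pa.

8990 kPa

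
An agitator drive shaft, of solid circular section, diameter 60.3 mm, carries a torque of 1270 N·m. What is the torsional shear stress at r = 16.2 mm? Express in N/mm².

15.9 N/mm²

J = πd⁴/32 = π(0.0603)⁴/32 = 1.298×10^-6 m⁴.
Shear stress varies linearly with radius: τ = T·r/J = 1270 × 0.0162 / 1.298×10^-6 = 1.585×10^7 Pa.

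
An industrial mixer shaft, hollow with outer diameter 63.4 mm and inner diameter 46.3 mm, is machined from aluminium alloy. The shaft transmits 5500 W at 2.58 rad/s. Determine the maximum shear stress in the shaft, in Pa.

ω = 2.58 rad/s, so T = P/ω = 5500 / 2.580 = 2132 N·m.
J = π(d_o⁴ − d_i⁴)/32 = π(0.0634⁴ − 0.0463⁴)/32 = 1.135×10^-6 m⁴.
τ_max = T·r/J = 2132 × 0.0317 / 1.135×10^-6 = 5.954×10^7 Pa.

5.95e7 Pa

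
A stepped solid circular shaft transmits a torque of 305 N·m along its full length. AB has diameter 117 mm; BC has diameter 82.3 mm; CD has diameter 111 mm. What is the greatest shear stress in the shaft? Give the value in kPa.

Under the same torque, τ_max = 16T/(πd³) is largest where d is smallest — segment BC (d = 82.3 mm).
τ_max = 16·305.0/(π·(0.0823)³) = 2.787×10^6 Pa.

2790 kPa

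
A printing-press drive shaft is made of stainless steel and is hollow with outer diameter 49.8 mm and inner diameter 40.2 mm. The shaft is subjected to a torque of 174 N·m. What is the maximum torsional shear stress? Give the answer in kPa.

J = π(d_o⁴ − d_i⁴)/32 = π(0.0498⁴ − 0.0402⁴)/32 = 3.474×10^-7 m⁴.
τ_max = T·r/J = 174.0 × 0.0249 / 3.474×10^-7 = 1.247×10^7 Pa.

12500 kPa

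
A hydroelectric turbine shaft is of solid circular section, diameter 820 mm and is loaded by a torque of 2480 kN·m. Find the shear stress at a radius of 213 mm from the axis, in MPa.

11.9 MPa

J = πd⁴/32 = π(0.820)⁴/32 = 0.04439 m⁴.
Shear stress varies linearly with radius: τ = T·r/J = 2.480e6 × 0.213 / 0.04439 = 1.190×10^7 Pa.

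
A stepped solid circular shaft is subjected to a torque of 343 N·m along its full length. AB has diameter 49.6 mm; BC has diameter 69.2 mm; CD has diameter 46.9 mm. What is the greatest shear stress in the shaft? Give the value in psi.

Under the same torque, τ_max = 16T/(πd³) is largest where d is smallest — segment CD (d = 46.9 mm).
τ_max = 16·343.0/(π·(0.0469)³) = 1.693×10^7 Pa.

2460 psi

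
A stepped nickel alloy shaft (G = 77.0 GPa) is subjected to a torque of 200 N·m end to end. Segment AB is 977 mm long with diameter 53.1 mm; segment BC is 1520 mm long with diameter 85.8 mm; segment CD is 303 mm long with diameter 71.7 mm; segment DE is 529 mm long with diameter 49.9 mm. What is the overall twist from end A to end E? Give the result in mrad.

6.55 mrad

J_AB = π(0.0531)⁴/32 = 7.81×10^-7 m⁴; J_BC = π(0.0858)⁴/32 = 5.32×10^-6 m⁴; J_CD = π(0.0717)⁴/32 = 2.59×10^-6 m⁴; J_DE = π(0.0499)⁴/32 = 6.09×10^-7 m⁴.
θ = (T/G)·Σ L_i/J_i = (200.0/77.0×10⁹)·(0.977/7.81×10^-7 + 1.52/5.32×10^-6 + 0.303/2.59×10^-6 + 0.529/6.09×10^-7) = 6.554×10^-3 rad.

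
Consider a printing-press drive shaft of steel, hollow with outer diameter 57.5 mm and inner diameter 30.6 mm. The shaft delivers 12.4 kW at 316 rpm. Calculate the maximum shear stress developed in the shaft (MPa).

10.9 MPa

ω = 2π·316/60 = 33.09 rad/s, so T = P/ω = 12.4×10³ / 33.09 = 374.7 N·m.
J = π(d_o⁴ − d_i⁴)/32 = π(0.0575⁴ − 0.0306⁴)/32 = 9.871×10^-7 m⁴.
τ_max = T·r/J = 374.7 × 0.0288 / 9.871×10^-7 = 1.091×10^7 Pa.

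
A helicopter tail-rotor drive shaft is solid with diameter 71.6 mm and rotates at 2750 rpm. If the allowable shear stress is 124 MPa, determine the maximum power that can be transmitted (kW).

2570 kW

J = πd⁴/32 = π(0.0716)⁴/32 = 2.580×10^-6 m⁴.
T_max = τ_allow·J/r = 1.24×10^8 × 2.580×10^-6 / 0.0358 = 8937 N·m.
ω = 2π·2750/60 = 288.0 rad/s, so P_max = T_max·ω = 2.574×10^6 W.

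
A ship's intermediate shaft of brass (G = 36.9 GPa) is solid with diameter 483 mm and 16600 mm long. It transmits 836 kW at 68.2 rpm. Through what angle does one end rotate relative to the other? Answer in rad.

ω = 2π·68.2/60 = 7.142 rad/s, so T = P/ω = 836×10³ / 7.142 = 117100 N·m.
J = πd⁴/32 = π(0.483)⁴/32 = 5.343×10^-3 m⁴.
θ = T·L/(G·J) = 117100 × 16.6 / (36.9×10⁹ × 5.343×10^-3) = 9.856×10^-3 rad.

0.00986 rad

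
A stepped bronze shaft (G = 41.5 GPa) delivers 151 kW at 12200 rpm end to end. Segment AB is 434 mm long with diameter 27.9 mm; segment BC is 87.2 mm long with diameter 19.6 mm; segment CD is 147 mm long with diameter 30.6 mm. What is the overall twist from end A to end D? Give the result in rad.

ω = 2π·12200/60 = 1278 rad/s, so T = P/ω = 151×10³ / 1278 = 118.2 N·m.
J_AB = π(0.0279)⁴/32 = 5.95×10^-8 m⁴; J_BC = π(0.0196)⁴/32 = 1.45×10^-8 m⁴; J_CD = π(0.0306)⁴/32 = 8.61×10^-8 m⁴.
θ = (T/G)·Σ L_i/J_i = (118.2/41.5×10⁹)·(0.434/5.95×10^-8 + 0.0872/1.45×10^-8 + 0.147/8.61×10^-8) = 0.04278 rad.

0.0428 rad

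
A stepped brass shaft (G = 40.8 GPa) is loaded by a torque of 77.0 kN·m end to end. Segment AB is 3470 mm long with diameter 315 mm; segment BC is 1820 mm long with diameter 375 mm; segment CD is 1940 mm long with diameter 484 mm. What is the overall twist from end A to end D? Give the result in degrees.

J_AB = π(0.315)⁴/32 = 9.67×10^-4 m⁴; J_BC = π(0.375)⁴/32 = 1.94×10^-3 m⁴; J_CD = π(0.484)⁴/32 = 5.39×10^-3 m⁴.
θ = (T/G)·Σ L_i/J_i = (77000/40.8×10⁹)·(3.47/9.67×10^-4 + 1.82/1.94×10^-3 + 1.94/5.39×10^-3) = 9.224×10^-3 rad.

0.528°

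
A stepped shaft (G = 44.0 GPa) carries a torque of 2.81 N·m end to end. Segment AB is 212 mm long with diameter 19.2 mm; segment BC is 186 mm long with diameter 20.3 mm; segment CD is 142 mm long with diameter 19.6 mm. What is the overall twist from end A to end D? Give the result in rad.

0.00235 rad

J_AB = π(0.0192)⁴/32 = 1.33×10^-8 m⁴; J_BC = π(0.0203)⁴/32 = 1.67×10^-8 m⁴; J_CD = π(0.0196)⁴/32 = 1.45×10^-8 m⁴.
θ = (T/G)·Σ L_i/J_i = (2.810/44.0×10⁹)·(0.212/1.33×10^-8 + 0.186/1.67×10^-8 + 0.142/1.45×10^-8) = 2.353×10^-3 rad.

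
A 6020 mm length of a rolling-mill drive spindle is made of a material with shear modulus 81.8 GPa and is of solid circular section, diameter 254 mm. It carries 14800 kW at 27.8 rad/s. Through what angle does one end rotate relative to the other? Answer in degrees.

5.49°

ω = 27.8 rad/s, so T = P/ω = 14800×10³ / 27.80 = 532400 N·m.
J = πd⁴/32 = π(0.254)⁴/32 = 4.086×10^-4 m⁴.
θ = T·L/(G·J) = 532400 × 6.02 / (81.8×10⁹ × 4.086×10^-4) = 0.09588 rad.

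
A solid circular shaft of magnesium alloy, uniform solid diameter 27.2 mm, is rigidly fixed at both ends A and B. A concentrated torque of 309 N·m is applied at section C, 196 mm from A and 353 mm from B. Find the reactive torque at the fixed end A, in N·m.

With uniform GJ and both ends fixed, compatibility θ_AC = θ_CB gives T_A·a = T_B·b, together with T_A + T_B = T₀.
T_A = T₀·b/(a+b) = 309.0·353/549.0 = 198.7 N·m; T_B = 110.3 N·m.

199 N·m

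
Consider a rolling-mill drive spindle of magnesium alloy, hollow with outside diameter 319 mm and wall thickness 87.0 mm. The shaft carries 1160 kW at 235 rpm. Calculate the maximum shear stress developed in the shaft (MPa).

7.73 MPa

ω = 2π·235/60 = 24.61 rad/s, so T = P/ω = 1160×10³ / 24.61 = 47140 N·m.
J = π(d_o⁴ − d_i⁴)/32 = π(0.319⁴ − 0.145⁴)/32 = 9.732×10^-4 m⁴.
τ_max = T·r/J = 47140 × 0.160 / 9.732×10^-4 = 7.725×10^6 Pa.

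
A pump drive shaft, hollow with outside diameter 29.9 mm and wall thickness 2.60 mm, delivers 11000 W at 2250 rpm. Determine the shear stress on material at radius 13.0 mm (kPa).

ω = 2π·2250/60 = 235.6 rad/s, so T = P/ω = 11000 / 235.6 = 46.69 N·m.
J = π(d_o⁴ − d_i⁴)/32 = π(0.0299⁴ − 0.0247⁴)/32 = 4.192×10^-8 m⁴.
Shear stress varies linearly with radius: τ = T·r/J = 46.69 × 0.0130 / 4.192×10^-8 = 1.448×10^7 Pa.

14500 kPa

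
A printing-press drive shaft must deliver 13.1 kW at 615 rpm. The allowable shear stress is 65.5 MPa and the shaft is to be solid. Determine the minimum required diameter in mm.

25.1 mm

ω = 2π·615/60 = 64.40 rad/s, so T = P/ω = 13.1×10³ / 64.40 = 203.4 N·m.
For a solid shaft τ_max = 16T/(πd³), so d = (16T/(π τ_allow))^(1/3) = (16·203.4/(π·6.55×10^7))^(1/3) = 0.02510 m.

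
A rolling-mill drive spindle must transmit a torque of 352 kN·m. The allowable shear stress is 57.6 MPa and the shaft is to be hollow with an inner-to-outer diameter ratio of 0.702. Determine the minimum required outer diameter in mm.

For a hollow shaft with d_i/d_o = 0.702: τ_max = 16T/(π d_o³ (1−k⁴)), so d_o = [16T/(π τ_allow (1−k⁴))]^(1/3) = [16·352000/(π·5.76×10^7·0.7571)]^(1/3) = 0.3451 m.

345 mm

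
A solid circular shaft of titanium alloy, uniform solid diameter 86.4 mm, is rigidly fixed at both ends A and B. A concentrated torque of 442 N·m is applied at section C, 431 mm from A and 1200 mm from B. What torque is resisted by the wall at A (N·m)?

With uniform GJ and both ends fixed, compatibility θ_AC = θ_CB gives T_A·a = T_B·b, together with T_A + T_B = T₀.
T_A = T₀·b/(a+b) = 442.0·1200/1631 = 325.2 N·m; T_B = 116.8 N·m.

325 N·m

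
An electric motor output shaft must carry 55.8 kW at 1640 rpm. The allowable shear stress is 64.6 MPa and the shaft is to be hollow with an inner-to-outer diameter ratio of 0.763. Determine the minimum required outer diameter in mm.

33.8 mm

ω = 2π·1640/60 = 171.7 rad/s, so T = P/ω = 55.8×10³ / 171.7 = 324.9 N·m.
For a hollow shaft with d_i/d_o = 0.763: τ_max = 16T/(π d_o³ (1−k⁴)), so d_o = [16T/(π τ_allow (1−k⁴))]^(1/3) = [16·324.9/(π·6.46×10^7·0.6611)]^(1/3) = 0.03384 m.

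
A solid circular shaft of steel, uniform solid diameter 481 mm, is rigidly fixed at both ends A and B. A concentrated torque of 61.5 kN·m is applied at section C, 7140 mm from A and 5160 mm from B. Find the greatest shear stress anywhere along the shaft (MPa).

With uniform GJ and both ends fixed, compatibility θ_AC = θ_CB gives T_A·a = T_B·b, together with T_A + T_B = T₀.
T_A = T₀·b/(a+b) = 61500·5160/12300 = 25800 N·m; T_B = 35700 N·m.
τ in each portion: τ_AC = 1.18×10^6 Pa, τ_CB = 1.63×10^6 Pa; maximum is in CB.
τ_max = T_CB·r/J = 35700·0.240/5.26×10^-3 = 1.634×10^6 Pa.

1.63 MPa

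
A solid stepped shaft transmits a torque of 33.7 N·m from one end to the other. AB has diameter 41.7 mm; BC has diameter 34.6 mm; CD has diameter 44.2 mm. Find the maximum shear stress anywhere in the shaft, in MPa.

4.14 MPa

Under the same torque, τ_max = 16T/(πd³) is largest where d is smallest — segment BC (d = 34.6 mm).
τ_max = 16·33.70/(π·(0.0346)³) = 4.144×10^6 Pa.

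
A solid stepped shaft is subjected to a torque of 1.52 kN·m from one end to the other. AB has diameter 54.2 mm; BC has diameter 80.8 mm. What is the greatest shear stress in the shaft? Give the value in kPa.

48600 kPa

Under the same torque, τ_max = 16T/(πd³) is largest where d is smallest — segment AB (d = 54.2 mm).
τ_max = 16·1520/(π·(0.0542)³) = 4.862×10^7 Pa.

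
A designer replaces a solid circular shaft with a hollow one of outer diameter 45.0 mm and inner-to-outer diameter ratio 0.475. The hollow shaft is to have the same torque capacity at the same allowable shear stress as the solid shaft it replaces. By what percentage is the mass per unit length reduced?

19.8 %

Equal τ_max and T ⇒ the solid shaft needs d_s³ = d_o³(1−k⁴), so d_s = 45.0·(1−0.475⁴)^(1/3) = 44.22 mm.
Area ratio A_h/A_s = d_o²(1−k²)/d_s² = (1−k²)/(1−k⁴)^(2/3) = 0.8018.
Mass saving = 1 − 0.8018 = 19.8 %.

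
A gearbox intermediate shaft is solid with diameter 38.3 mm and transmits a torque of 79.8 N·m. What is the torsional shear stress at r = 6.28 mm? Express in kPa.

J = πd⁴/32 = π(0.0383)⁴/32 = 2.112×10^-7 m⁴.
Shear stress varies linearly with radius: τ = T·r/J = 79.80 × 0.00628 / 2.112×10^-7 = 2.372×10^6 Pa.

2370 kPa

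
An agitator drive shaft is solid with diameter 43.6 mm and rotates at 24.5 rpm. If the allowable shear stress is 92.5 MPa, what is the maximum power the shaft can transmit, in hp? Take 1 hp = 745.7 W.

5.18 hp

J = πd⁴/32 = π(0.0436)⁴/32 = 3.548×10^-7 m⁴.
T_max = τ_allow·J/r = 9.25×10^7 × 3.548×10^-7 / 0.0218 = 1505 N·m.
ω = 2π·24.5/60 = 2.566 rad/s, so P_max = T_max·ω = 3862 W.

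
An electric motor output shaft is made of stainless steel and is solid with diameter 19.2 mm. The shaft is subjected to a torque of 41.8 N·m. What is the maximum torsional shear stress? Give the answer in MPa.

30.1 MPa

J = πd⁴/32 = π(0.0192)⁴/32 = 1.334×10^-8 m⁴.
τ_max = T·r/J = 41.80 × 0.00960 / 1.334×10^-8 = 3.008×10^7 Pa.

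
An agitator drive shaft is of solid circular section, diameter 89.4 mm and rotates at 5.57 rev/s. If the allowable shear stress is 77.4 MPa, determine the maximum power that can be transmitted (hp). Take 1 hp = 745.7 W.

J = πd⁴/32 = π(0.0894)⁴/32 = 6.271×10^-6 m⁴.
T_max = τ_allow·J/r = 7.74×10^7 × 6.271×10^-6 / 0.0447 = 10860 N·m.
ω = 2π·5.57 = 35.00 rad/s, so P_max = T_max·ω = 3.800×10^5 W.

510 hp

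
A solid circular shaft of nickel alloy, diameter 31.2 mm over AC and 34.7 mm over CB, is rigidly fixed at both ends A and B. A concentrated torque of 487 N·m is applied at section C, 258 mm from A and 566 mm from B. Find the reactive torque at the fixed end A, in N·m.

287 N·m

Compatibility: T_A·a/J_AC = T_B·b/J_CB with T_A + T_B = T₀.
J_AC = 9.30×10^-8 m⁴, J_CB = 1.42×10^-7 m⁴, so T_A = T₀·(J_AC/a)/((J_AC/a)+(J_CB/b)) = 286.9 N·m, T_B = 200.1 N·m.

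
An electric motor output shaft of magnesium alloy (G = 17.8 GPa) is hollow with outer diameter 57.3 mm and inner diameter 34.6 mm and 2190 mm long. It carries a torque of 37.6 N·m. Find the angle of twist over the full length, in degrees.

J = π(d_o⁴ − d_i⁴)/32 = π(0.0573⁴ − 0.0346⁴)/32 = 9.176×10^-7 m⁴.
θ = T·L/(G·J) = 37.60 × 2.19 / (17.8×10⁹ × 9.176×10^-7) = 5.041×10^-3 rad.

0.289°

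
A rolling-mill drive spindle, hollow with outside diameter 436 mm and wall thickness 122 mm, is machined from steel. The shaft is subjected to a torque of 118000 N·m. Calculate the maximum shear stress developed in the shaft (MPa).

7.53 MPa

J = π(d_o⁴ − d_i⁴)/32 = π(0.436⁴ − 0.192⁴)/32 = 3.414×10^-3 m⁴.
τ_max = T·r/J = 118000 × 0.218 / 3.414×10^-3 = 7.534×10^6 Pa.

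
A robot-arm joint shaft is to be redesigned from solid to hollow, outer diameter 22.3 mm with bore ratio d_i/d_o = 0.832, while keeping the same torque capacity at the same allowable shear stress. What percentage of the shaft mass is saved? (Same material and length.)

Equal τ_max and T ⇒ the solid shaft needs d_s³ = d_o³(1−k⁴), so d_s = 22.3·(1−0.832⁴)^(1/3) = 17.94 mm.
Area ratio A_h/A_s = d_o²(1−k²)/d_s² = (1−k²)/(1−k⁴)^(2/3) = 0.4755.
Mass saving = 1 − 0.4755 = 52.5 %.

52.5 %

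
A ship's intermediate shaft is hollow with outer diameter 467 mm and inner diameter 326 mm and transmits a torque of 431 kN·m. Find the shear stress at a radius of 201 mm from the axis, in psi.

3530 psi

J = π(d_o⁴ − d_i⁴)/32 = π(0.467⁴ − 0.326⁴)/32 = 3.561×10^-3 m⁴.
Shear stress varies linearly with radius: τ = T·r/J = 431000 × 0.201 / 3.561×10^-3 = 2.433×10^7 Pa.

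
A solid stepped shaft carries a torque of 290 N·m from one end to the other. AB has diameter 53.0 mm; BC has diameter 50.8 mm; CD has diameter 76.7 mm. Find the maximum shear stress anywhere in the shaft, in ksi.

1.63 ksi

Under the same torque, τ_max = 16T/(πd³) is largest where d is smallest — segment BC (d = 50.8 mm).
τ_max = 16·290.0/(π·(0.0508)³) = 1.127×10^7 Pa.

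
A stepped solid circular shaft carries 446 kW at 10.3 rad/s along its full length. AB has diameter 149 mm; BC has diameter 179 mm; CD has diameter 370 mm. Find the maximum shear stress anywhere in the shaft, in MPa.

66.7 MPa

ω = 10.3 rad/s, so T = P/ω = 446×10³ / 10.30 = 43300 N·m.
Under the same torque, τ_max = 16T/(πd³) is largest where d is smallest — segment AB (d = 149 mm).
τ_max = 16·43300/(π·(0.149)³) = 6.667×10^7 Pa.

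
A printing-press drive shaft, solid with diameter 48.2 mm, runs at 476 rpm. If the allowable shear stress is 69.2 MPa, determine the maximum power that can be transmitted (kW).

J = πd⁴/32 = π(0.0482)⁴/32 = 5.299×10^-7 m⁴.
T_max = τ_allow·J/r = 6.92×10^7 × 5.299×10^-7 / 0.0241 = 1522 N·m.
ω = 2π·476/60 = 49.85 rad/s, so P_max = T_max·ω = 7.584×10^4 W.

75.8 kW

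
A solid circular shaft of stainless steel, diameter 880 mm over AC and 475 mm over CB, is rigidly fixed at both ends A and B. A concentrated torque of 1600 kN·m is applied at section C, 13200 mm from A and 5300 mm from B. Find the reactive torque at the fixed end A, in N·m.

Compatibility: T_A·a/J_AC = T_B·b/J_CB with T_A + T_B = T₀.
J_AC = 0.0589 m⁴, J_CB = 5.00×10^-3 m⁴, so T_A = T₀·(J_AC/a)/((J_AC/a)+(J_CB/b)) = 1.321e6 N·m, T_B = 279200 N·m.

1.32e6 N·m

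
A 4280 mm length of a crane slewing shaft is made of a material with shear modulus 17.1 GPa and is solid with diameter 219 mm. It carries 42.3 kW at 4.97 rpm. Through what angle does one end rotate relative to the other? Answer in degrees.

5.16°

ω = 2π·4.97/60 = 0.5205 rad/s, so T = P/ω = 42.3×10³ / 0.5205 = 81270 N·m.
J = πd⁴/32 = π(0.219)⁴/32 = 2.258×10^-4 m⁴.
θ = T·L/(G·J) = 81270 × 4.28 / (17.1×10⁹ × 2.258×10^-4) = 0.09008 rad.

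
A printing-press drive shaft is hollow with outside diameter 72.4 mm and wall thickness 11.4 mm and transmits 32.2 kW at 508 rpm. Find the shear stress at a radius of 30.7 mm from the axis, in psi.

1280 psi

ω = 2π·508/60 = 53.20 rad/s, so T = P/ω = 32.2×10³ / 53.20 = 605.3 N·m.
J = π(d_o⁴ − d_i⁴)/32 = π(0.0724⁴ − 0.0496⁴)/32 = 2.103×10^-6 m⁴.
Shear stress varies linearly with radius: τ = T·r/J = 605.3 × 0.0307 / 2.103×10^-6 = 8.835×10^6 Pa.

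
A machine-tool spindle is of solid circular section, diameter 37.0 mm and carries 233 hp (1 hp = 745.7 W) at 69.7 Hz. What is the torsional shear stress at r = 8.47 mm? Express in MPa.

ω = 2π·69.7 = 437.9 rad/s, so T = P/ω = 233×745.7 / 437.9 = 396.7 N·m.
J = πd⁴/32 = π(0.0370)⁴/32 = 1.840×10^-7 m⁴.
Shear stress varies linearly with radius: τ = T·r/J = 396.7 × 0.00847 / 1.840×10^-7 = 1.826×10^7 Pa.

18.3 MPa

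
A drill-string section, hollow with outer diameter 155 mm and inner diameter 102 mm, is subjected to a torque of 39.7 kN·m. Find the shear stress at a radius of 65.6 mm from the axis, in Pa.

J = π(d_o⁴ − d_i⁴)/32 = π(0.155⁴ − 0.102⁴)/32 = 4.604×10^-5 m⁴.
Shear stress varies linearly with radius: τ = T·r/J = 39700 × 0.0656 / 4.604×10^-5 = 5.657×10^7 Pa.

5.66e7 Pa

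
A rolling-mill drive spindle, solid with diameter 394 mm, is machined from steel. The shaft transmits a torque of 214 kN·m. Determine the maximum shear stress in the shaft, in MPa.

17.8 MPa

J = πd⁴/32 = π(0.394)⁴/32 = 2.366×10^-3 m⁴.
τ_max = T·r/J = 214000 × 0.197 / 2.366×10^-3 = 1.782×10^7 Pa.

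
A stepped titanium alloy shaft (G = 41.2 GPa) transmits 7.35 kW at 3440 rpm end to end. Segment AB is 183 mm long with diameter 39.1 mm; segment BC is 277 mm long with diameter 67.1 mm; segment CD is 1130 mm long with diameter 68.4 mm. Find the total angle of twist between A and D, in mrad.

0.724 mrad

ω = 2π·3440/60 = 360.2 rad/s, so T = P/ω = 7.35×10³ / 360.2 = 20.40 N·m.
J_AB = π(0.0391)⁴/32 = 2.29×10^-7 m⁴; J_BC = π(0.0671)⁴/32 = 1.99×10^-6 m⁴; J_CD = π(0.0684)⁴/32 = 2.15×10^-6 m⁴.
θ = (T/G)·Σ L_i/J_i = (20.40/41.2×10⁹)·(0.183/2.29×10^-7 + 0.277/1.99×10^-6 + 1.13/2.15×10^-6) = 7.243×10^-4 rad.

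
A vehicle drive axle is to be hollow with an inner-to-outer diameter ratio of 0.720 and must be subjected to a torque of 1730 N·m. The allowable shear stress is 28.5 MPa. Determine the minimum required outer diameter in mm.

For a hollow shaft with d_i/d_o = 0.720: τ_max = 16T/(π d_o³ (1−k⁴)), so d_o = [16T/(π τ_allow (1−k⁴))]^(1/3) = [16·1730/(π·2.85×10^7·0.7313)]^(1/3) = 0.07505 m.

75.1 mm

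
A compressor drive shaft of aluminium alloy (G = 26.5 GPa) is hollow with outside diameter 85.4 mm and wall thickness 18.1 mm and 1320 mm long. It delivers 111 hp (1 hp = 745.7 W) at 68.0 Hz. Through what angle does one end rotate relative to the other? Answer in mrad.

2.08 mrad

ω = 2π·68.0 = 427.3 rad/s, so T = P/ω = 111×745.7 / 427.3 = 193.7 N·m.
J = π(d_o⁴ − d_i⁴)/32 = π(0.0854⁴ − 0.0492⁴)/32 = 4.647×10^-6 m⁴.
θ = T·L/(G·J) = 193.7 × 1.32 / (26.5×10⁹ × 4.647×10^-6) = 2.077×10^-3 rad.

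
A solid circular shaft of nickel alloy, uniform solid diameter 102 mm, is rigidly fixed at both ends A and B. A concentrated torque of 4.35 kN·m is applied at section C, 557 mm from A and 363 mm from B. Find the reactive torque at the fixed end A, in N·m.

1720 N·m

With uniform GJ and both ends fixed, compatibility θ_AC = θ_CB gives T_A·a = T_B·b, together with T_A + T_B = T₀.
T_A = T₀·b/(a+b) = 4350·363/920.0 = 1716 N·m; T_B = 2634 N·m.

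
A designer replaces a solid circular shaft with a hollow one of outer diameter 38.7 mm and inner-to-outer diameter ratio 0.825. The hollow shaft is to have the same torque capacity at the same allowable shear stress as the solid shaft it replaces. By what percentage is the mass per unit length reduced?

51.6 %

Equal τ_max and T ⇒ the solid shaft needs d_s³ = d_o³(1−k⁴), so d_s = 38.7·(1−0.825⁴)^(1/3) = 31.45 mm.
Area ratio A_h/A_s = d_o²(1−k²)/d_s² = (1−k²)/(1−k⁴)^(2/3) = 0.4836.
Mass saving = 1 − 0.4836 = 51.6 %.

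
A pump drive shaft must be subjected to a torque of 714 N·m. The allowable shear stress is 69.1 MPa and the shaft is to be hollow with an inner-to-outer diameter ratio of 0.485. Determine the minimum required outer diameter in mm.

For a hollow shaft with d_i/d_o = 0.485: τ_max = 16T/(π d_o³ (1−k⁴)), so d_o = [16T/(π τ_allow (1−k⁴))]^(1/3) = [16·714.0/(π·6.91×10^7·0.9447)]^(1/3) = 0.03819 m.

38.2 mm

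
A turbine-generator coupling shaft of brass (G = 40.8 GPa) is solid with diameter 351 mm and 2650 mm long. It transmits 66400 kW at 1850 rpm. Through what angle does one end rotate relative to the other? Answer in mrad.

14.9 mrad

ω = 2π·1850/60 = 193.7 rad/s, so T = P/ω = 66400×10³ / 193.7 = 342700 N·m.
J = πd⁴/32 = π(0.351)⁴/32 = 1.490×10^-3 m⁴.
θ = T·L/(G·J) = 342700 × 2.65 / (40.8×10⁹ × 1.490×10^-3) = 0.01494 rad.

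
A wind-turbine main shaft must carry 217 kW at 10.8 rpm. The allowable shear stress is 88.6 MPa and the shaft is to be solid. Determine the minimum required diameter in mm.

223 mm

ω = 2π·10.8/60 = 1.131 rad/s, so T = P/ω = 217×10³ / 1.131 = 191900 N·m.
For a solid shaft τ_max = 16T/(πd³), so d = (16T/(π τ_allow))^(1/3) = (16·191900/(π·8.86×10^7))^(1/3) = 0.2226 m.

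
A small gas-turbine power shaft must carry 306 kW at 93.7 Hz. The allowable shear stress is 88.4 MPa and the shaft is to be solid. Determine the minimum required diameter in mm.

31.1 mm

ω = 2π·93.7 = 588.7 rad/s, so T = P/ω = 306×10³ / 588.7 = 519.8 N·m.
For a solid shaft τ_max = 16T/(πd³), so d = (16T/(π τ_allow))^(1/3) = (16·519.8/(π·8.84×10^7))^(1/3) = 0.03105 m.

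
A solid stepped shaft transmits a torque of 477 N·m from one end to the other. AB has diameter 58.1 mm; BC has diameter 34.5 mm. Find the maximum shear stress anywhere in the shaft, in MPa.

Under the same torque, τ_max = 16T/(πd³) is largest where d is smallest — segment BC (d = 34.5 mm).
τ_max = 16·477.0/(π·(0.0345)³) = 5.916×10^7 Pa.

59.2 MPa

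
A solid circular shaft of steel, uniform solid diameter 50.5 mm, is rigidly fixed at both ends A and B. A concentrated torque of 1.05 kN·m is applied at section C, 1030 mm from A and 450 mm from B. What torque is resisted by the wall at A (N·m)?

319 N·m

With uniform GJ and both ends fixed, compatibility θ_AC = θ_CB gives T_A·a = T_B·b, together with T_A + T_B = T₀.
T_A = T₀·b/(a+b) = 1050·450/1480 = 319.3 N·m; T_B = 730.7 N·m.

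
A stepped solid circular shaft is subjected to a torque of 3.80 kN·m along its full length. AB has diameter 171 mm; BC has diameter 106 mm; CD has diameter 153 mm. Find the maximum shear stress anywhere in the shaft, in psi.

Under the same torque, τ_max = 16T/(πd³) is largest where d is smallest — segment BC (d = 106 mm).
τ_max = 16·3800/(π·(0.106)³) = 1.625×10^7 Pa.

2360 psi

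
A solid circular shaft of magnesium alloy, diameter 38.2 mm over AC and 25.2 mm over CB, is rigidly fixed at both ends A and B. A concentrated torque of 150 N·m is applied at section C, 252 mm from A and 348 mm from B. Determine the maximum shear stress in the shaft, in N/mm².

12.1 N/mm²

Compatibility: T_A·a/J_AC = T_B·b/J_CB with T_A + T_B = T₀.
J_AC = 2.09×10^-7 m⁴, J_CB = 3.96×10^-8 m⁴, so T_A = T₀·(J_AC/a)/((J_AC/a)+(J_CB/b)) = 131.9 N·m, T_B = 18.09 N·m.
τ in each portion: τ_AC = 1.21×10^7 Pa, τ_CB = 5.76×10^6 Pa; maximum is in AC.
τ_max = T_AC·r/J = 131.9·0.0191/2.09×10^-7 = 1.205×10^7 Pa.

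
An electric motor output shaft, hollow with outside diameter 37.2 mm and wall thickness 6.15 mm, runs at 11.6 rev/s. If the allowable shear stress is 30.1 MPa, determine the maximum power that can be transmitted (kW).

17.7 kW

J = π(d_o⁴ − d_i⁴)/32 = π(0.0372⁴ − 0.0249⁴)/32 = 1.503×10^-7 m⁴.
T_max = τ_allow·J/r = 3.01×10^7 × 1.503×10^-7 / 0.0186 = 243.2 N·m.
ω = 2π·11.6 = 72.88 rad/s, so P_max = T_max·ω = 1.772×10^4 W.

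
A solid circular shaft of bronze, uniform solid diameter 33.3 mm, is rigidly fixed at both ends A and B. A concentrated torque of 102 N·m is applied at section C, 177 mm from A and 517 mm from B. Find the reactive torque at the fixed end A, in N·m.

With uniform GJ and both ends fixed, compatibility θ_AC = θ_CB gives T_A·a = T_B·b, together with T_A + T_B = T₀.
T_A = T₀·b/(a+b) = 102.0·517/694.0 = 75.99 N·m; T_B = 26.01 N·m.

76.0 N·m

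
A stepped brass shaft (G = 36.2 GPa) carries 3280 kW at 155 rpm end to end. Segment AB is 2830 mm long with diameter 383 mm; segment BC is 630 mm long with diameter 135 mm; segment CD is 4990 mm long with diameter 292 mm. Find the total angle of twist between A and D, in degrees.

8.84°

ω = 2π·155/60 = 16.23 rad/s, so T = P/ω = 3280×10³ / 16.23 = 202100 N·m.
J_AB = π(0.383)⁴/32 = 2.11×10^-3 m⁴; J_BC = π(0.135)⁴/32 = 3.26×10^-5 m⁴; J_CD = π(0.292)⁴/32 = 7.14×10^-4 m⁴.
θ = (T/G)·Σ L_i/J_i = (202100/36.2×10⁹)·(2.83/2.11×10^-3 + 0.630/3.26×10^-5 + 4.99/7.14×10^-4) = 0.1544 rad.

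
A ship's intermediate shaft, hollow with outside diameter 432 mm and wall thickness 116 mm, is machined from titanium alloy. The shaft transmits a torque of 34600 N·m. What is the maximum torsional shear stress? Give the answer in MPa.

J = π(d_o⁴ − d_i⁴)/32 = π(0.432⁴ − 0.200⁴)/32 = 3.262×10^-3 m⁴.
τ_max = T·r/J = 34600 × 0.216 / 3.262×10^-3 = 2.291×10^6 Pa.

2.29 MPa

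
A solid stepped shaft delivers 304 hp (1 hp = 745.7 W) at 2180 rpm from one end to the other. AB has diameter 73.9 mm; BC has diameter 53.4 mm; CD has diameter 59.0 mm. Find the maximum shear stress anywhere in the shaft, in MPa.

33.2 MPa

ω = 2π·2180/60 = 228.3 rad/s, so T = P/ω = 304×745.7 / 228.3 = 993.0 N·m.
Under the same torque, τ_max = 16T/(πd³) is largest where d is smallest — segment BC (d = 53.4 mm).
τ_max = 16·993.0/(π·(0.0534)³) = 3.321×10^7 Pa.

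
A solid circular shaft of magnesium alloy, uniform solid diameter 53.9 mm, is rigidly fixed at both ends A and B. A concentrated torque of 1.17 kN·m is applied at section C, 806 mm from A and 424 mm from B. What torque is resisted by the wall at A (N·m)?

403 N·m

With uniform GJ and both ends fixed, compatibility θ_AC = θ_CB gives T_A·a = T_B·b, together with T_A + T_B = T₀.
T_A = T₀·b/(a+b) = 1170·424/1230 = 403.3 N·m; T_B = 766.7 N·m.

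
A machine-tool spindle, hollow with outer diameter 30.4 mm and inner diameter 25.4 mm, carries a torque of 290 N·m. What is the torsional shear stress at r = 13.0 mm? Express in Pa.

8.77e7 Pa

J = π(d_o⁴ − d_i⁴)/32 = π(0.0304⁴ − 0.0254⁴)/32 = 4.298×10^-8 m⁴.
Shear stress varies linearly with radius: τ = T·r/J = 290.0 × 0.0130 / 4.298×10^-8 = 8.771×10^7 Pa.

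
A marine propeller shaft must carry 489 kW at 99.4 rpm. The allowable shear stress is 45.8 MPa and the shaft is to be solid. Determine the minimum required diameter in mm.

174 mm

ω = 2π·99.4/60 = 10.41 rad/s, so T = P/ω = 489×10³ / 10.41 = 46980 N·m.
For a solid shaft τ_max = 16T/(πd³), so d = (16T/(π τ_allow))^(1/3) = (16·46980/(π·4.58×10^7))^(1/3) = 0.1735 m.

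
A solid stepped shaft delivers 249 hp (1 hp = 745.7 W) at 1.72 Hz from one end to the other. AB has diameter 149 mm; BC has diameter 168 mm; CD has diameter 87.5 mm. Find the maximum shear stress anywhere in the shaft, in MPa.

131 MPa

ω = 2π·1.72 = 10.81 rad/s, so T = P/ω = 249×745.7 / 10.81 = 17180 N·m.
Under the same torque, τ_max = 16T/(πd³) is largest where d is smallest — segment CD (d = 87.5 mm).
τ_max = 16·17180/(π·(0.0875)³) = 1.306×10^8 Pa.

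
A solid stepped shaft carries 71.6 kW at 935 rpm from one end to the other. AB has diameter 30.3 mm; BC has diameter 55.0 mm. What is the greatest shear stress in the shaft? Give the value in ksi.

19.4 ksi

ω = 2π·935/60 = 97.91 rad/s, so T = P/ω = 71.6×10³ / 97.91 = 731.3 N·m.
Under the same torque, τ_max = 16T/(πd³) is largest where d is smallest — segment AB (d = 30.3 mm).
τ_max = 16·731.3/(π·(0.0303)³) = 1.339×10^8 Pa.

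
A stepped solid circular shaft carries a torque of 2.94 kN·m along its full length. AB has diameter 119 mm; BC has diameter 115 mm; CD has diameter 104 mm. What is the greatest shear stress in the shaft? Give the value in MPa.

13.3 MPa

Under the same torque, τ_max = 16T/(πd³) is largest where d is smallest — segment CD (d = 104 mm).
τ_max = 16·2940/(π·(0.104)³) = 1.331×10^7 Pa.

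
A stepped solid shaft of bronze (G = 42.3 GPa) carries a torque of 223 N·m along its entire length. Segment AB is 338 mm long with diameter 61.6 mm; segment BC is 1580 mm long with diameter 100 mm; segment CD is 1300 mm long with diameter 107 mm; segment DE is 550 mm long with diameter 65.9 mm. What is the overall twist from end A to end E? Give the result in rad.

J_AB = π(0.0616)⁴/32 = 1.41×10^-6 m⁴; J_BC = π(0.100)⁴/32 = 9.82×10^-6 m⁴; J_CD = π(0.107)⁴/32 = 1.29×10^-5 m⁴; J_DE = π(0.0659)⁴/32 = 1.85×10^-6 m⁴.
θ = (T/G)·Σ L_i/J_i = (223.0/42.3×10⁹)·(0.338/1.41×10^-6 + 1.58/9.82×10^-6 + 1.30/1.29×10^-5 + 0.550/1.85×10^-6) = 4.208×10^-3 rad.

0.00421 rad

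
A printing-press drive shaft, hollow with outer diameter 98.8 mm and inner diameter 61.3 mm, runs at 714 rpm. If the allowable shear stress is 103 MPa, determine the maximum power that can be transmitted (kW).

J = π(d_o⁴ − d_i⁴)/32 = π(0.0988⁴ − 0.0613⁴)/32 = 7.968×10^-6 m⁴.
T_max = τ_allow·J/r = 1.03×10^8 × 7.968×10^-6 / 0.0494 = 16610 N·m.
ω = 2π·714/60 = 74.77 rad/s, so P_max = T_max·ω = 1.242×10^6 W.

1240 kW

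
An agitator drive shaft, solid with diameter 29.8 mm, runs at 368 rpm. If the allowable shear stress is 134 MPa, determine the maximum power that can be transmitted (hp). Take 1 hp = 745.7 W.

J = πd⁴/32 = π(0.0298)⁴/32 = 7.742×10^-8 m⁴.
T_max = τ_allow·J/r = 1.34×10^8 × 7.742×10^-8 / 0.0149 = 696.3 N·m.
ω = 2π·368/60 = 38.54 rad/s, so P_max = T_max·ω = 2.683×10^4 W.

36.0 hp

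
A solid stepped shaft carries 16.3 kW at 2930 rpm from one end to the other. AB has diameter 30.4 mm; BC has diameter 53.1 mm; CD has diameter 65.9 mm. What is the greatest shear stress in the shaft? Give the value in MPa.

ω = 2π·2930/60 = 306.8 rad/s, so T = P/ω = 16.3×10³ / 306.8 = 53.12 N·m.
Under the same torque, τ_max = 16T/(πd³) is largest where d is smallest — segment AB (d = 30.4 mm).
τ_max = 16·53.12/(π·(0.0304)³) = 9.630×10^6 Pa.

9.63 MPa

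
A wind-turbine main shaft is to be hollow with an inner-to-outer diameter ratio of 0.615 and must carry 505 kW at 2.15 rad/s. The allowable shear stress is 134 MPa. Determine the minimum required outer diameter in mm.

ω = 2.15 rad/s, so T = P/ω = 505×10³ / 2.150 = 234900 N·m.
For a hollow shaft with d_i/d_o = 0.615: τ_max = 16T/(π d_o³ (1−k⁴)), so d_o = [16T/(π τ_allow (1−k⁴))]^(1/3) = [16·234900/(π·1.34×10^8·0.8569)]^(1/3) = 0.2184 m.

218 mm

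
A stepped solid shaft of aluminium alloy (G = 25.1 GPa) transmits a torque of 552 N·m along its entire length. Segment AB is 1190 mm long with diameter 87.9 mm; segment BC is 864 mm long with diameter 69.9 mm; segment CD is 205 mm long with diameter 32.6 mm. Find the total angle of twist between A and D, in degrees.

3.05°

J_AB = π(0.0879)⁴/32 = 5.86×10^-6 m⁴; J_BC = π(0.0699)⁴/32 = 2.34×10^-6 m⁴; J_CD = π(0.0326)⁴/32 = 1.11×10^-7 m⁴.
θ = (T/G)·Σ L_i/J_i = (552.0/25.1×10⁹)·(1.19/5.86×10^-6 + 0.864/2.34×10^-6 + 0.205/1.11×10^-7) = 0.05323 rad.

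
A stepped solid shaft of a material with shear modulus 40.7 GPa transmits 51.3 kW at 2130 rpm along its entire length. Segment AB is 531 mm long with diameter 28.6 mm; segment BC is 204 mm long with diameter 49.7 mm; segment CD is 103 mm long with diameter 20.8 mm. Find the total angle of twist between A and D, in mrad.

79.3 mrad

ω = 2π·2130/60 = 223.1 rad/s, so T = P/ω = 51.3×10³ / 223.1 = 230.0 N·m.
J_AB = π(0.0286)⁴/32 = 6.57×10^-8 m⁴; J_BC = π(0.0497)⁴/32 = 5.99×10^-7 m⁴; J_CD = π(0.0208)⁴/32 = 1.84×10^-8 m⁴.
θ = (T/G)·Σ L_i/J_i = (230.0/40.7×10⁹)·(0.531/6.57×10^-8 + 0.204/5.99×10^-7 + 0.103/1.84×10^-8) = 0.07928 rad.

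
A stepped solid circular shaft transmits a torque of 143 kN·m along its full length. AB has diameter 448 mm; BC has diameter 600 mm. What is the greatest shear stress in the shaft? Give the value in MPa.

8.10 MPa

Under the same torque, τ_max = 16T/(πd³) is largest where d is smallest — segment AB (d = 448 mm).
τ_max = 16·143000/(π·(0.448)³) = 8.100×10^6 Pa.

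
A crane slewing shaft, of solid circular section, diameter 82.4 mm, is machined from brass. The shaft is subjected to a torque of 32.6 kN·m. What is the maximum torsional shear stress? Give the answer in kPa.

J = πd⁴/32 = π(0.0824)⁴/32 = 4.526×10^-6 m⁴.
τ_max = T·r/J = 32600 × 0.0412 / 4.526×10^-6 = 2.968×10^8 Pa.

297000 kPa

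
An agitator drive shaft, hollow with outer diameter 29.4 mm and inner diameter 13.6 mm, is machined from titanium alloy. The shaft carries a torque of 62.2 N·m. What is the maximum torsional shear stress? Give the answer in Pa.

1.31e7 Pa

J = π(d_o⁴ − d_i⁴)/32 = π(0.0294⁴ − 0.0136⁴)/32 = 6.999×10^-8 m⁴.
τ_max = T·r/J = 62.20 × 0.0147 / 6.999×10^-8 = 1.306×10^7 Pa.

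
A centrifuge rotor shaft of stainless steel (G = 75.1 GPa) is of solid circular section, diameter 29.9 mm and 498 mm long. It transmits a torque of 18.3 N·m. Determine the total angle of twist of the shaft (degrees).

J = πd⁴/32 = π(0.0299)⁴/32 = 7.847×10^-8 m⁴.
θ = T·L/(G·J) = 18.30 × 0.498 / (75.1×10⁹ × 7.847×10^-8) = 1.547×10^-3 rad.

0.0886°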